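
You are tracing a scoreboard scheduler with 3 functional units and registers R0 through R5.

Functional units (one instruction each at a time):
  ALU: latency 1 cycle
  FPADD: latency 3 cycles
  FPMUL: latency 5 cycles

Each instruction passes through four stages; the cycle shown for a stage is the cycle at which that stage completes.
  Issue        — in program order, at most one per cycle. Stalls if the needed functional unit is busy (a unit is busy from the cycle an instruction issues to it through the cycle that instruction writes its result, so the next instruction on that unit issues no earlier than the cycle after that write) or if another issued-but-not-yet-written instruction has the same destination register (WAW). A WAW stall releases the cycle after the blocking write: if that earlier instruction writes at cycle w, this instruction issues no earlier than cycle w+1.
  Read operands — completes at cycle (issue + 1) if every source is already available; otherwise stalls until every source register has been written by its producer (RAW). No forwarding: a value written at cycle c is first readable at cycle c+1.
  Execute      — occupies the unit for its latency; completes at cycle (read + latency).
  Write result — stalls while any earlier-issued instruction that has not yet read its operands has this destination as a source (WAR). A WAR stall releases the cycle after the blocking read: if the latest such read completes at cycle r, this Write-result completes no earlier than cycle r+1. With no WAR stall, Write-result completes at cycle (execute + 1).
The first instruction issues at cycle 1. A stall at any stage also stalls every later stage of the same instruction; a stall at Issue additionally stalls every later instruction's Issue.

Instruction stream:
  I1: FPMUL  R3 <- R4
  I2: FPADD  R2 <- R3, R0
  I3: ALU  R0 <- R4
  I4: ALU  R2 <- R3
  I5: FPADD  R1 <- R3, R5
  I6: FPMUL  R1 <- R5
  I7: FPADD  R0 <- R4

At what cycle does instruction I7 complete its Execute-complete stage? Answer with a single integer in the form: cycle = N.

cycle = 26

[1] I1→FPMUL
[2] I1 RO | I2→FPADD
[3] I3→ALU
[4] I3 RO
[5] I3 EX
[7] I1 EX
[8] I1 WR R3
[9] I2 RO
[10] I3 WR R0
[12] I2 EX
[13] I2 WR R2
[14] I4→ALU
[15] I4 RO | I5→FPADD
[16] I4 EX | I5 RO
[17] I4 WR R2
[19] I5 EX
[20] I5 WR R1
[21] I6→FPMUL
[22] I6 RO | I7→FPADD
[23] I7 RO
[26] I7 EX
[27] I6 EX | I7 WR R0
[28] I6 WR R1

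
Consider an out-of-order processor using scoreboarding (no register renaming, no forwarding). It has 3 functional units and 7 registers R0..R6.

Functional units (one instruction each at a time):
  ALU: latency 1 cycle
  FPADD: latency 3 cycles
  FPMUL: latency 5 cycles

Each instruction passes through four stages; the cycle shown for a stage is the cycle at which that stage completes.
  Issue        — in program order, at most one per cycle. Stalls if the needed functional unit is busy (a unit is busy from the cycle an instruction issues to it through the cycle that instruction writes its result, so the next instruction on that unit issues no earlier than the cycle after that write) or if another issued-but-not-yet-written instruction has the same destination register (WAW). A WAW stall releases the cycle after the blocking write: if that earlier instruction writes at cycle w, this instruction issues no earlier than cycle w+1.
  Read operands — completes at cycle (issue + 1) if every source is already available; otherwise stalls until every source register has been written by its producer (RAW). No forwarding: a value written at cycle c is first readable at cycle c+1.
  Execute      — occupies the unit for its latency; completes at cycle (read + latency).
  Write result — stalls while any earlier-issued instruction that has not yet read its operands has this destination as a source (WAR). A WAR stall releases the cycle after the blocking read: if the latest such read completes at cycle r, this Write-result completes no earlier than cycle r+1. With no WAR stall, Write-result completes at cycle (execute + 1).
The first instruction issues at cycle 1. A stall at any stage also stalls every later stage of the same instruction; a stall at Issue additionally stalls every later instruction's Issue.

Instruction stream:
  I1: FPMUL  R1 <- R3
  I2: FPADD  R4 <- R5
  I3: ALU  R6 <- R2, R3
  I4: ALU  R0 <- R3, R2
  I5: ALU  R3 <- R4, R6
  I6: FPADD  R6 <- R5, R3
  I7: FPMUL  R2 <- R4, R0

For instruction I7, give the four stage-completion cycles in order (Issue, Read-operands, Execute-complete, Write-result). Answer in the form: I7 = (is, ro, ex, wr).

I7 = (13, 14, 19, 20)

[1] I1 dispatched to FPMUL
[2] I1 operands ready | I2 dispatched to FPADD
[3] I2 operands ready | I3 dispatched to ALU
[4] I3 operands ready
[5] I3 complete
[6] I2 complete | R6←I3
[7] I1 complete | R4←I2 | I4 dispatched to ALU
[8] R1←I1 | I4 operands ready
[9] I4 complete
[10] R0←I4
[11] I5 dispatched to ALU
[12] I5 operands ready | I6 dispatched to FPADD
[13] I5 complete | I7 dispatched to FPMUL
[14] R3←I5 | I7 operands ready
[15] I6 operands ready
[18] I6 complete
[19] R6←I6 | I7 complete
[20] R2←I7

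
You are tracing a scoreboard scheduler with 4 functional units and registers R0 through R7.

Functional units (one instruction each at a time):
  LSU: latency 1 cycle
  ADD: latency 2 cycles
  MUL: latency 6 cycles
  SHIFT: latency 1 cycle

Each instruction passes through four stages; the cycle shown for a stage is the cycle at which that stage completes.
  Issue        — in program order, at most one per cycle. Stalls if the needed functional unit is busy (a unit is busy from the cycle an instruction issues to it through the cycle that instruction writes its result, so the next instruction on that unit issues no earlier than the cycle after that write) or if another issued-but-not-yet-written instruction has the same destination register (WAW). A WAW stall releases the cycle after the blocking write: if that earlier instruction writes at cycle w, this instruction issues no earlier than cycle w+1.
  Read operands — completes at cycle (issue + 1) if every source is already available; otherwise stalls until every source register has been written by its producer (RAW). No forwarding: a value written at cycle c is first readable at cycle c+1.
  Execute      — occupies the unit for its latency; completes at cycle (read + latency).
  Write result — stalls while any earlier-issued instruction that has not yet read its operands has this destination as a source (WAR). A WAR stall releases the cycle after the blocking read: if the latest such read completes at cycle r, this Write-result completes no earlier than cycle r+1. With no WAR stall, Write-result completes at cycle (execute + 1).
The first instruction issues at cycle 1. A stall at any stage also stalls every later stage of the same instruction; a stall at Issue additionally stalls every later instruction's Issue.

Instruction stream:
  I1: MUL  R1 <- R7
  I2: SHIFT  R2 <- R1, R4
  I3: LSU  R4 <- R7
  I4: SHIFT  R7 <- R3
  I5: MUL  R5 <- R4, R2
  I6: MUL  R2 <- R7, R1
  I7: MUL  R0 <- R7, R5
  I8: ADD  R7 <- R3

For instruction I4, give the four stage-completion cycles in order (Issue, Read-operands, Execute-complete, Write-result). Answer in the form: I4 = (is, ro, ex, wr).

c1: I1 dispatched to MUL
c2: I1 operands ready | I2 dispatched to SHIFT
c3: I3 dispatched to LSU
c4: I3 operands ready
c5: I3 complete
c8: I1 complete
c9: R1←I1
c10: I2 operands ready
c11: I2 complete | R4←I3
c12: R2←I2
c13: I4 dispatched to SHIFT
c14: I4 operands ready | I5 dispatched to MUL
c15: I4 complete | I5 operands ready
c16: R7←I4
c21: I5 complete
c22: R5←I5
c23: I6 dispatched to MUL
c24: I6 operands ready
c30: I6 complete
c31: R2←I6
c32: I7 dispatched to MUL
c33: I7 operands ready | I8 dispatched to ADD
c34: I8 operands ready
c36: I8 complete
c37: R7←I8
c39: I7 complete
c40: R0←I7

I4 = (13, 14, 15, 16)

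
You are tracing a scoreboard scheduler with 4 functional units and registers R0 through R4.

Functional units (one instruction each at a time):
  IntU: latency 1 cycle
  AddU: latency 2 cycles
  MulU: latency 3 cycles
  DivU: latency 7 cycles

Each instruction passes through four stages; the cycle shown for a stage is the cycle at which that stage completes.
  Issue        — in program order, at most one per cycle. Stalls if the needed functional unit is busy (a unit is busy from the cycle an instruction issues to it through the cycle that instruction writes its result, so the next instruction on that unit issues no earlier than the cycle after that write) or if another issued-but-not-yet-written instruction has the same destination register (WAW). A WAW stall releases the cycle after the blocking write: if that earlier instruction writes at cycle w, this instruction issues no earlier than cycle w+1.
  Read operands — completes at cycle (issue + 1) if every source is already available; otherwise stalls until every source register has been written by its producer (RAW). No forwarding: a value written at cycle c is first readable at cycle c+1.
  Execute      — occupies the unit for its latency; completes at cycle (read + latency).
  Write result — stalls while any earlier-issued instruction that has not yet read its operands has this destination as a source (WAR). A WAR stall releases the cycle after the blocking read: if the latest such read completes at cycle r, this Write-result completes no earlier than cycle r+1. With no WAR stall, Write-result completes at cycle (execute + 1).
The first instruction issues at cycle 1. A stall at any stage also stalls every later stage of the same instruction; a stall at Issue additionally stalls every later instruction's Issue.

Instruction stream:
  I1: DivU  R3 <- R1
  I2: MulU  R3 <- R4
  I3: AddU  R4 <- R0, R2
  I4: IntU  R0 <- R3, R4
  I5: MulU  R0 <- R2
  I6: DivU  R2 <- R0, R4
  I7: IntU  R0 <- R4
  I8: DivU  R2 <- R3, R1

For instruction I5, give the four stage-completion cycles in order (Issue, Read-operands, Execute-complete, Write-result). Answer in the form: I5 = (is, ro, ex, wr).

[1] I1→DivU
[2] I1 RO
[9] I1 EX
[10] I1 WR R3
[11] I2→MulU
[12] I2 RO · I3→AddU
[13] I3 RO · I4→IntU
[15] I2 EX · I3 EX
[16] I2 WR R3 · I3 WR R4
[17] I4 RO
[18] I4 EX
[19] I4 WR R0
[20] I5→MulU
[21] I5 RO · I6→DivU
[24] I5 EX
[25] I5 WR R0
[26] I6 RO · I7→IntU
[27] I7 RO
[28] I7 EX
[29] I7 WR R0
[33] I6 EX
[34] I6 WR R2
[35] I8→DivU
[36] I8 RO
[43] I8 EX
[44] I8 WR R2

I5 = (20, 21, 24, 25)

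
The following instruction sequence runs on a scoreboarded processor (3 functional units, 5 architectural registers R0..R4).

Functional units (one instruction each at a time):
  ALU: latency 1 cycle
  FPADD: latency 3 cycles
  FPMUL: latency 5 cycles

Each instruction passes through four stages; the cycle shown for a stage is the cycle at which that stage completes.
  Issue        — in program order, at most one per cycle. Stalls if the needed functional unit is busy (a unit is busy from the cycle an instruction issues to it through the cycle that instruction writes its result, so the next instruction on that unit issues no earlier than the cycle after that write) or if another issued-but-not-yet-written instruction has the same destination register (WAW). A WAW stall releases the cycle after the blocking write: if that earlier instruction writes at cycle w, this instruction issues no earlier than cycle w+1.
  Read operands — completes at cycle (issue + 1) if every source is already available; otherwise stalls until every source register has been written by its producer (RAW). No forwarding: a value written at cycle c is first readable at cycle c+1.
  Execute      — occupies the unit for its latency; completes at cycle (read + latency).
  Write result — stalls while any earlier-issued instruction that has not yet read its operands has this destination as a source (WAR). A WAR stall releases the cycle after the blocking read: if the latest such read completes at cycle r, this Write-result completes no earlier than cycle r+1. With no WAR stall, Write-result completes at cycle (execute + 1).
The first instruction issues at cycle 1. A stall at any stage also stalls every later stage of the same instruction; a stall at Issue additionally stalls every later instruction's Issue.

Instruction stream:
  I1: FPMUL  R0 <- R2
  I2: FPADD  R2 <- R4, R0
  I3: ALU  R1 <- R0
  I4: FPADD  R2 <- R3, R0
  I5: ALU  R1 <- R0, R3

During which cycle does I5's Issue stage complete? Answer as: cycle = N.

I1: IS=1 RO=2 EX=7 WR=8
I2: IS=2 RO=9 EX=12 WR=13  [RAW R0: wait I1 write@8]
I3: IS=3 RO=9 EX=10 WR=11  [RAW R0: wait I1 write@8]
I4: IS=14 RO=15 EX=18 WR=19  [struct: FPADD busy until I2 writes@13]
I5: IS=15 RO=16 EX=17 WR=18

cycle = 15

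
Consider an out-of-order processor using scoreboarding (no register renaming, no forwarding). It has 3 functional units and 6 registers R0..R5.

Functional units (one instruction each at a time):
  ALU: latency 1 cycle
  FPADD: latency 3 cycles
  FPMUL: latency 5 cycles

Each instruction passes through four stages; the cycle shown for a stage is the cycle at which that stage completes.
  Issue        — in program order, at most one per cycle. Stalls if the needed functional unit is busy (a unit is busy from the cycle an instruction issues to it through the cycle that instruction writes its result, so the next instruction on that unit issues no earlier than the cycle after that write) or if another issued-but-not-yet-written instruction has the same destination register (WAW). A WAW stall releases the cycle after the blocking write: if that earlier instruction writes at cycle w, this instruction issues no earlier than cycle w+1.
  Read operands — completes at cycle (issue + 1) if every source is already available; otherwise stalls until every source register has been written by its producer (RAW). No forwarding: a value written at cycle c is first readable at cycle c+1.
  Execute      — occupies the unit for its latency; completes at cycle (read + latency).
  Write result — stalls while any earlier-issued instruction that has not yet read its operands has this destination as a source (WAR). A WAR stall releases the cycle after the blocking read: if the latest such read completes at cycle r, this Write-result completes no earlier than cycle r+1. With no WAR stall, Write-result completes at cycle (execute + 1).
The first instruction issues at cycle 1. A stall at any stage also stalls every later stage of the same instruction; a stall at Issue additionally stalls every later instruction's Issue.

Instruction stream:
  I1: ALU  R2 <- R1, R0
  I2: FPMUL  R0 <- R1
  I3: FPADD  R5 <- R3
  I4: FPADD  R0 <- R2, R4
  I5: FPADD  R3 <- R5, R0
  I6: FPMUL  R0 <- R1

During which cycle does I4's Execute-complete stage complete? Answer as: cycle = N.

cycle = 14

cycle 1: issue I1 (ALU)
cycle 2: I1 read-ops · issue I2 (FPMUL)
cycle 3: I1 finished on ALU · I2 read-ops · issue I3 (FPADD)
cycle 4: I1→R2 · I3 read-ops
cycle 7: I3 finished on FPADD
cycle 8: I2 finished on FPMUL · I3→R5
cycle 9: I2→R0
cycle 10: issue I4 (FPADD)
cycle 11: I4 read-ops
cycle 14: I4 finished on FPADD
cycle 15: I4→R0
cycle 16: issue I5 (FPADD)
cycle 17: I5 read-ops · issue I6 (FPMUL)
cycle 18: I6 read-ops
cycle 20: I5 finished on FPADD
cycle 21: I5→R3
cycle 23: I6 finished on FPMUL
cycle 24: I6→R0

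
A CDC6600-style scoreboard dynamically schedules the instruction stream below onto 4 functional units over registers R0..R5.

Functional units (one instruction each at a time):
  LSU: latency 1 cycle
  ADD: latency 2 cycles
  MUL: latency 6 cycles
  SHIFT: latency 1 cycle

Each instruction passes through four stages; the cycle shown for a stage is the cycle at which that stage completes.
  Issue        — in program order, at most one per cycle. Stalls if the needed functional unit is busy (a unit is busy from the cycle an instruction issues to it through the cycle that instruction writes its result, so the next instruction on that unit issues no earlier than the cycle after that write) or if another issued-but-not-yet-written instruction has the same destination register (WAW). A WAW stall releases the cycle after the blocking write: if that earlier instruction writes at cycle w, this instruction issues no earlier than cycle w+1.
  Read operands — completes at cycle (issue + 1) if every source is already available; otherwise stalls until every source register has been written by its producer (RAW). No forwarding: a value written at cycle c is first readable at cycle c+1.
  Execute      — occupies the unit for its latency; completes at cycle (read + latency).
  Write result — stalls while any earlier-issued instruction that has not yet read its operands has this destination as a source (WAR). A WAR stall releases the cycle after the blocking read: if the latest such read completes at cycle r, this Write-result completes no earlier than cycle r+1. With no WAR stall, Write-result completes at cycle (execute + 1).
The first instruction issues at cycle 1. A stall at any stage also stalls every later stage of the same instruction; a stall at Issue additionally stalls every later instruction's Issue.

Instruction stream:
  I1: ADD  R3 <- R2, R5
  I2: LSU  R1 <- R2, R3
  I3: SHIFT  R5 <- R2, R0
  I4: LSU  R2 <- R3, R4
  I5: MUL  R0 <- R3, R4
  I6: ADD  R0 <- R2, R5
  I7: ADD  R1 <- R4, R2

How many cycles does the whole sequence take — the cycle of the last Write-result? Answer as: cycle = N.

t=1  issue I1 (ADD)
t=2  I1 read-ops | issue I2 (LSU)
t=3  issue I3 (SHIFT)
t=4  I1 finished on ADD | I3 read-ops
t=5  I1→R3 | I3 finished on SHIFT
t=6  I2 read-ops | I3→R5
t=7  I2 finished on LSU
t=8  I2→R1
t=9  issue I4 (LSU)
t=10  I4 read-ops | issue I5 (MUL)
t=11  I4 finished on LSU | I5 read-ops
t=12  I4→R2
t=17  I5 finished on MUL
t=18  I5→R0
t=19  issue I6 (ADD)
t=20  I6 read-ops
t=22  I6 finished on ADD
t=23  I6→R0
t=24  issue I7 (ADD)
t=25  I7 read-ops
t=27  I7 finished on ADD
t=28  I7→R1

cycle = 28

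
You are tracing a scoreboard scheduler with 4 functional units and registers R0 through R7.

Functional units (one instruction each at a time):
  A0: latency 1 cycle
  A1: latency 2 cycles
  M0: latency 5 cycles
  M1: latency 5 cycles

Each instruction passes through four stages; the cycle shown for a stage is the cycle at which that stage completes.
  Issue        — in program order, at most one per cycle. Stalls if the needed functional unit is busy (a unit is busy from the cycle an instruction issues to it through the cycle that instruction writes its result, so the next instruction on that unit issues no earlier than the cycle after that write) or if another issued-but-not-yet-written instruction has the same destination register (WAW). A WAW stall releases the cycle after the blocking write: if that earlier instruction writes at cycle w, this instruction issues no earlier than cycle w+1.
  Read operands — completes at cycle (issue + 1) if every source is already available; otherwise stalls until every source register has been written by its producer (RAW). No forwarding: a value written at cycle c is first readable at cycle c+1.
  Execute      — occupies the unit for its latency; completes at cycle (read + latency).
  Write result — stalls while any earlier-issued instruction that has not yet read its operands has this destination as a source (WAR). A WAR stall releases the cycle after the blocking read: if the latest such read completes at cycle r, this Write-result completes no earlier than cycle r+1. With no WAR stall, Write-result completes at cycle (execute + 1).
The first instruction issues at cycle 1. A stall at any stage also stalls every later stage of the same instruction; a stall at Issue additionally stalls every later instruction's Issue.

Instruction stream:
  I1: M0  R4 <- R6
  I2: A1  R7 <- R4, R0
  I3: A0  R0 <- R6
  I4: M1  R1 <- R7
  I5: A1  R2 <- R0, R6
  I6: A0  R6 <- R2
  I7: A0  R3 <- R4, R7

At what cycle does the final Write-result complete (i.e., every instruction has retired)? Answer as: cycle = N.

cycle = 24

[I1] 1/2/7/8
[I2] 2/9/11/12  (RAW R4: wait I1 write@8)
[I3] 3/4/5/10  (WAR R0: wait I2 read@9)
[I4] 4/13/18/19  (RAW R7: wait I2 write@12)
[I5] 13/14/16/17  (struct: A1 busy until I2 writes@12)
[I6] 14/18/19/20  (RAW R2: wait I5 write@17)
[I7] 21/22/23/24  (struct: A0 busy until I6 writes@20)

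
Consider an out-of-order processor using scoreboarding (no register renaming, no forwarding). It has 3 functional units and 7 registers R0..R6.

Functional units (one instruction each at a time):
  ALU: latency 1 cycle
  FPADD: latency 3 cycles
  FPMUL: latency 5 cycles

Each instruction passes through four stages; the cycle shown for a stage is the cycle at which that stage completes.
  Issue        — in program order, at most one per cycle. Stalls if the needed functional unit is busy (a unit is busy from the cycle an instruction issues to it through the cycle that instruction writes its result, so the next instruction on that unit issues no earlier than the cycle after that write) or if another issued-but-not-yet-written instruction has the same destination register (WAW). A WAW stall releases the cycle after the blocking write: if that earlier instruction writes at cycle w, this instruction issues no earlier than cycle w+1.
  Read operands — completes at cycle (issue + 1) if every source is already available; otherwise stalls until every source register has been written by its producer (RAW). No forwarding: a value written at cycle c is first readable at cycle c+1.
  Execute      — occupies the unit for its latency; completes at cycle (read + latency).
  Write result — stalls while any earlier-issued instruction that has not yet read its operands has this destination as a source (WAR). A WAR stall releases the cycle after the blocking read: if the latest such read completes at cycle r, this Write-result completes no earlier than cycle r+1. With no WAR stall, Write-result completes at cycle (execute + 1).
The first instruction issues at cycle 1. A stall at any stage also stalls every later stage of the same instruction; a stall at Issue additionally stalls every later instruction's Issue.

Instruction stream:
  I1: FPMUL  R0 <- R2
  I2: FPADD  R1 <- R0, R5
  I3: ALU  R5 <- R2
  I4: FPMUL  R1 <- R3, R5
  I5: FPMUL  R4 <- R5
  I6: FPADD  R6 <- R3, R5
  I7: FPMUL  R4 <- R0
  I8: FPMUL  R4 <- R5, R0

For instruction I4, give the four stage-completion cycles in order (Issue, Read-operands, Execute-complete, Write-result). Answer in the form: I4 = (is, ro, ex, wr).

I4 = (14, 15, 20, 21)

c1: I1 issues→FPMUL
c2: I1 reads; I2 issues→FPADD
c3: I3 issues→ALU
c4: I3 reads
c5: I3 exec-done
c7: I1 exec-done
c8: I1 writes R0
c9: I2 reads
c10: I3 writes R5
c12: I2 exec-done
c13: I2 writes R1
c14: I4 issues→FPMUL
c15: I4 reads
c20: I4 exec-done
c21: I4 writes R1
c22: I5 issues→FPMUL
c23: I5 reads; I6 issues→FPADD
c24: I6 reads
c27: I6 exec-done
c28: I5 exec-done; I6 writes R6
c29: I5 writes R4
c30: I7 issues→FPMUL
c31: I7 reads
c36: I7 exec-done
c37: I7 writes R4
c38: I8 issues→FPMUL
c39: I8 reads
c44: I8 exec-done
c45: I8 writes R4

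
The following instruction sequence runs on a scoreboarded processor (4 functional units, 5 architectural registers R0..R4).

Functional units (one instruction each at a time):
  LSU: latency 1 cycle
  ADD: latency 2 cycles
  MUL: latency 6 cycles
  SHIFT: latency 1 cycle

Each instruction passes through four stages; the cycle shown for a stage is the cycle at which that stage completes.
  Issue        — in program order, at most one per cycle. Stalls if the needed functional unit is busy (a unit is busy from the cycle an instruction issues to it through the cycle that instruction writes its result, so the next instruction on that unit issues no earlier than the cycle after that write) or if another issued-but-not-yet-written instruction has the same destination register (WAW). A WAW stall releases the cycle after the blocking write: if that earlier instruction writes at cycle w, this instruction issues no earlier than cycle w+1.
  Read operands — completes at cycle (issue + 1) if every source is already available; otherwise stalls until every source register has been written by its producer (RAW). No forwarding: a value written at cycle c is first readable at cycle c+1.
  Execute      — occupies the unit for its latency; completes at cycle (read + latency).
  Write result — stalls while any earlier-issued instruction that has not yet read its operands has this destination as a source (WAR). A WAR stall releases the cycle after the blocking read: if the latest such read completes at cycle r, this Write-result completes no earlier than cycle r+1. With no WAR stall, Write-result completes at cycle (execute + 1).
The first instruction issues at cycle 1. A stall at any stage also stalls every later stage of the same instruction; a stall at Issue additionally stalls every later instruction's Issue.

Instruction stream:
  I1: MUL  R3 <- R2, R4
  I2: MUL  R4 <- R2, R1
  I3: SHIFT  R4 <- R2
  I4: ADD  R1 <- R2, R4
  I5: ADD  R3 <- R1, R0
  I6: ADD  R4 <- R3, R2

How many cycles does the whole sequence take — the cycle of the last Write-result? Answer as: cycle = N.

[I1] 1/2/8/9
[I2] 10/11/17/18  (struct: MUL busy until I1 writes@9)
[I3] 19/20/21/22  (WAW R4: wait I2 write@18)
[I4] 20/23/25/26  (RAW R4: wait I3 write@22)
[I5] 27/28/30/31  (struct: ADD busy until I4 writes@26)
[I6] 32/33/35/36  (struct: ADD busy until I5 writes@31)

cycle = 36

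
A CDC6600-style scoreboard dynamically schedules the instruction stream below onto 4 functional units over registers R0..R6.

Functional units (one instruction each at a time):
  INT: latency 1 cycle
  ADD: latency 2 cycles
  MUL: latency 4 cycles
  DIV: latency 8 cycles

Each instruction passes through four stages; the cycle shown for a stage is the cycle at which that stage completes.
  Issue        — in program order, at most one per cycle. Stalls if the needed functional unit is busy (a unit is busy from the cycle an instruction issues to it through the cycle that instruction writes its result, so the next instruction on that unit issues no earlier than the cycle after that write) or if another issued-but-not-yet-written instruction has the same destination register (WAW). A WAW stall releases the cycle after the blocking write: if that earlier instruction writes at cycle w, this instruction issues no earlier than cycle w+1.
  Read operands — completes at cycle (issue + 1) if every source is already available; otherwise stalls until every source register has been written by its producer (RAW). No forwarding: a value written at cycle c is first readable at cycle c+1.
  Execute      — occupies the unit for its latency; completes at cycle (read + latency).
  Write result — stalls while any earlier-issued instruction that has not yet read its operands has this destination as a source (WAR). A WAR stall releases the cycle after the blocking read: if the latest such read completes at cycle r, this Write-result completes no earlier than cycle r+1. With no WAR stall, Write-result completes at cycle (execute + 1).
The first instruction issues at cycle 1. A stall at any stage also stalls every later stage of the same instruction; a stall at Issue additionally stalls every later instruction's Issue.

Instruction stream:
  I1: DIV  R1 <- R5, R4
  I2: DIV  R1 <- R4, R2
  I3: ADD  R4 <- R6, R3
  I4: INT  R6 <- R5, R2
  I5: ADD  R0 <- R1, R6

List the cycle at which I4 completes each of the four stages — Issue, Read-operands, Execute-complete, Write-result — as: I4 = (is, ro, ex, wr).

I4 = (14, 15, 16, 17)

  I1 | 1 | 2 | 10 | 11
  I2 | 12 | 13 | 21 | 22   struct: DIV busy until I1 writes@11
  I3 | 13 | 14 | 16 | 17
  I4 | 14 | 15 | 16 | 17
  I5 | 18 | 23 | 25 | 26   struct: ADD busy until I3 writes@17 · RAW R1: wait I2 write@22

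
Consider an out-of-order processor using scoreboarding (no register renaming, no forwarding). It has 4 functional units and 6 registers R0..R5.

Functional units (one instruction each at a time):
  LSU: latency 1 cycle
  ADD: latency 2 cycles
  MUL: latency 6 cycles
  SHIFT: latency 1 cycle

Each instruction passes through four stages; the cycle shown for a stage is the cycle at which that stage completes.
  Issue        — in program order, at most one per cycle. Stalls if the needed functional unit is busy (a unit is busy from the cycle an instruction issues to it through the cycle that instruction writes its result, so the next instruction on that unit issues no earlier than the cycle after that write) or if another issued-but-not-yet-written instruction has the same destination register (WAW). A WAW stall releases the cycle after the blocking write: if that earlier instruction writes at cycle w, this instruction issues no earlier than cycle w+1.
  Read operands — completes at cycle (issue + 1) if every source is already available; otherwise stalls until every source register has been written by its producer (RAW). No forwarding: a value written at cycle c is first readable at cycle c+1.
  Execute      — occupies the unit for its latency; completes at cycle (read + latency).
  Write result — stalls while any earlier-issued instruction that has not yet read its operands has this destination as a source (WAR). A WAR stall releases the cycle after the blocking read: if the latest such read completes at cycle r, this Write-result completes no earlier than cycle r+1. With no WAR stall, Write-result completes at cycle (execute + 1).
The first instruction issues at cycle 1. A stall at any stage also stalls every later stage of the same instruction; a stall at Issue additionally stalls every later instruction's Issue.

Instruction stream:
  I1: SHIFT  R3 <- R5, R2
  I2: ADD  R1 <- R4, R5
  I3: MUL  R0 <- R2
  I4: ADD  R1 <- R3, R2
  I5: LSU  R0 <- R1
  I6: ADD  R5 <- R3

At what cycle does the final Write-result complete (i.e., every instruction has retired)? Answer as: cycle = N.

I1 -> (1, 2, 3, 4)
I2 -> (2, 3, 5, 6)
I3 -> (3, 4, 10, 11)
I4 -> (7, 8, 10, 11)  // struct: ADD busy until I2 writes@6
I5 -> (12, 13, 14, 15)  // WAW R0: wait I3 write@11
I6 -> (13, 14, 16, 17)

cycle = 17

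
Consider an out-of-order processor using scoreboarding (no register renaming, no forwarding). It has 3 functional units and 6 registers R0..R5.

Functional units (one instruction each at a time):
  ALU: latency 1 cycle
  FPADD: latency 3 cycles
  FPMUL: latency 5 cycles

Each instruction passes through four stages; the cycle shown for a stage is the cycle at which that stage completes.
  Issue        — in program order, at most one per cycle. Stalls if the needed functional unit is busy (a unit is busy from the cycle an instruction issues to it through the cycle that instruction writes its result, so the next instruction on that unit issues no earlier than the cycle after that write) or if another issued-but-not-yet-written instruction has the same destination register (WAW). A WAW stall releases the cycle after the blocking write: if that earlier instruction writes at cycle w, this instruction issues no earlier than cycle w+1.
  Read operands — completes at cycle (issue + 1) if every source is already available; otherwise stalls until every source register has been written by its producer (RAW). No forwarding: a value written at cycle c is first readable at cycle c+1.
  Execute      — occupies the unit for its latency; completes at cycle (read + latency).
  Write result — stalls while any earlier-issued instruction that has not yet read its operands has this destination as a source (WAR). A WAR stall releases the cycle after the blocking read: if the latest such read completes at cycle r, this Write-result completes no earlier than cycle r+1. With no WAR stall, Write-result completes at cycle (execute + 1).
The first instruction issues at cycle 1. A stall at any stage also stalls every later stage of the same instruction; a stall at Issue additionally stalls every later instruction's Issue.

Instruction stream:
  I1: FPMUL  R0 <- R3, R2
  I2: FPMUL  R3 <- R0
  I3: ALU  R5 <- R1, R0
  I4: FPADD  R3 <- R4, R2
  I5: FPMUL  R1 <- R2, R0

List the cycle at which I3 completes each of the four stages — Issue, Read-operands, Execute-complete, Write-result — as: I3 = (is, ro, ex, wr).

I3 = (10, 11, 12, 13)

cycle 1: I1 dispatched to FPMUL
cycle 2: I1 operands ready
cycle 7: I1 complete
cycle 8: R0←I1
cycle 9: I2 dispatched to FPMUL
cycle 10: I2 operands ready; I3 dispatched to ALU
cycle 11: I3 operands ready
cycle 12: I3 complete
cycle 13: R5←I3
cycle 15: I2 complete
cycle 16: R3←I2
cycle 17: I4 dispatched to FPADD
cycle 18: I4 operands ready; I5 dispatched to FPMUL
cycle 19: I5 operands ready
cycle 21: I4 complete
cycle 22: R3←I4
cycle 24: I5 complete
cycle 25: R1←I5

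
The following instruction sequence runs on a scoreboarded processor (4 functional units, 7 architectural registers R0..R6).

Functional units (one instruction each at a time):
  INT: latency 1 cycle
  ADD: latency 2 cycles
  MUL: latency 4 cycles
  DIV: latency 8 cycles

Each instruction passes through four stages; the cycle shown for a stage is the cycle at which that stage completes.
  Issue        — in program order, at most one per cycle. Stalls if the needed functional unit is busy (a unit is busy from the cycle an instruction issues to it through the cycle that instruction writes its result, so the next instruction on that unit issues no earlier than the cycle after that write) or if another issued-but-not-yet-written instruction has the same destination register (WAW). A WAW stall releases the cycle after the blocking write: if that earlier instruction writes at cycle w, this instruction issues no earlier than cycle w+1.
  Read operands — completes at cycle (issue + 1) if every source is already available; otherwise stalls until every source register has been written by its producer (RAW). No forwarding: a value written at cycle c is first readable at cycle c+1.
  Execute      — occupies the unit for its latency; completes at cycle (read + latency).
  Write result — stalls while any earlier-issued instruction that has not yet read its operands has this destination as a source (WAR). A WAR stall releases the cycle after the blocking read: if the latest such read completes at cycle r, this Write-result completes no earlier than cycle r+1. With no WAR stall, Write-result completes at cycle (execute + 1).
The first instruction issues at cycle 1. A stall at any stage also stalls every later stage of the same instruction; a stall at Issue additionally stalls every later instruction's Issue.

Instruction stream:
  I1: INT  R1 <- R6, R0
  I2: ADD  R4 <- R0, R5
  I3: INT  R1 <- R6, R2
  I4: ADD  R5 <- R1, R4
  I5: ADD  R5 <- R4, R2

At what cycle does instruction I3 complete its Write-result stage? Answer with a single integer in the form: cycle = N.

cycle 1: issue I1 (INT)
cycle 2: I1 read-ops; issue I2 (ADD)
cycle 3: I1 finished on INT; I2 read-ops
cycle 4: I1→R1
cycle 5: I2 finished on ADD; issue I3 (INT)
cycle 6: I2→R4; I3 read-ops
cycle 7: I3 finished on INT; issue I4 (ADD)
cycle 8: I3→R1
cycle 9: I4 read-ops
cycle 11: I4 finished on ADD
cycle 12: I4→R5
cycle 13: issue I5 (ADD)
cycle 14: I5 read-ops
cycle 16: I5 finished on ADD
cycle 17: I5→R5

cycle = 8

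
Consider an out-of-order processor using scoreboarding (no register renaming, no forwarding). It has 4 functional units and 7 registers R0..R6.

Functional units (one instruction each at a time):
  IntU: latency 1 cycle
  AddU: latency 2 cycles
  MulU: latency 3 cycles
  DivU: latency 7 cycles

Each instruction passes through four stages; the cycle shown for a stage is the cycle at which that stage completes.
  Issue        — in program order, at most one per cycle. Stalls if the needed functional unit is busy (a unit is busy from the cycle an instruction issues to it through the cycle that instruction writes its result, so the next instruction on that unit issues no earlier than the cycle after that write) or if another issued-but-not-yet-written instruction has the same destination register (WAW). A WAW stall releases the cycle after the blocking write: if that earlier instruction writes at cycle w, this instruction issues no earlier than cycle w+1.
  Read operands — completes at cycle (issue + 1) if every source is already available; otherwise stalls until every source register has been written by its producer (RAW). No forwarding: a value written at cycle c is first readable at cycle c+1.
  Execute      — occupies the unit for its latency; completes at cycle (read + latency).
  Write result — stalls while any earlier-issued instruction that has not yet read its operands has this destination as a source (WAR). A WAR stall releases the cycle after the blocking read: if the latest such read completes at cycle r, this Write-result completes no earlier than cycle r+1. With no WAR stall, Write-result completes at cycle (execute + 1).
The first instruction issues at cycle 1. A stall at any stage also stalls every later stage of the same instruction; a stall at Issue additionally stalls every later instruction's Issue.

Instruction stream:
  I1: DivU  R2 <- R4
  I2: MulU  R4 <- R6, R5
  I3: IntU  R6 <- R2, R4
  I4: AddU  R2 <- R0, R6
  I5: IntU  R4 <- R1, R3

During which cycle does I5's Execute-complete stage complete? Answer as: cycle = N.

I1  is:1  ro:2  ex:9  wr:10
I2  is:2  ro:3  ex:6  wr:7
I3  is:3  ro:11  ex:12  wr:13  — RAW R2: wait I1 write@10
I4  is:11  ro:14  ex:16  wr:17  — WAW R2: wait I1 write@10, RAW R6: wait I3 write@13
I5  is:14  ro:15  ex:16  wr:17  — struct: IntU busy until I3 writes@13

cycle = 16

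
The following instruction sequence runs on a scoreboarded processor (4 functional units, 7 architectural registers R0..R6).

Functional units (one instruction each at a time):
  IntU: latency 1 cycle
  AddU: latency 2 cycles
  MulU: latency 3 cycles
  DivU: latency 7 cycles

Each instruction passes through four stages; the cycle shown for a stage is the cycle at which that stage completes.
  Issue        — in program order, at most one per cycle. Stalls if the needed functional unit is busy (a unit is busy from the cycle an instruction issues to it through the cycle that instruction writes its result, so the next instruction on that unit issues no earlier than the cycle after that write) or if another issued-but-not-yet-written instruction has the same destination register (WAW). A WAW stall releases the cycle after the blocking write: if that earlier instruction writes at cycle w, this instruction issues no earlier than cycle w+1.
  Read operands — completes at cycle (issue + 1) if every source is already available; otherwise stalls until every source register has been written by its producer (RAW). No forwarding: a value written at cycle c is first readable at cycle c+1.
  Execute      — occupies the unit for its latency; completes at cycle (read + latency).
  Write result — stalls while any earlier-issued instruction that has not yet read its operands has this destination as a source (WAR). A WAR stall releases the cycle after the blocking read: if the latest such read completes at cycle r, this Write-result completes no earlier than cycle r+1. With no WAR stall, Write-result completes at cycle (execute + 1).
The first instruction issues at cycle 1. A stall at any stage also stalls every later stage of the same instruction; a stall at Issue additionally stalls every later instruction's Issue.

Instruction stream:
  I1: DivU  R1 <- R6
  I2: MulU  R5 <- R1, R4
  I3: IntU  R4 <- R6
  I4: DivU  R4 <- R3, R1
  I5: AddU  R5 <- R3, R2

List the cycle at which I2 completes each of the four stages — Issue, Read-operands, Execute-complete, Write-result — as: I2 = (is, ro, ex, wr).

[1] issue I1 (DivU)
[2] I1 read-ops · issue I2 (MulU)
[3] issue I3 (IntU)
[4] I3 read-ops
[5] I3 finished on IntU
[9] I1 finished on DivU
[10] I1→R1
[11] I2 read-ops
[12] I3→R4
[13] issue I4 (DivU)
[14] I2 finished on MulU · I4 read-ops
[15] I2→R5
[16] issue I5 (AddU)
[17] I5 read-ops
[19] I5 finished on AddU
[20] I5→R5
[21] I4 finished on DivU
[22] I4→R4

I2 = (2, 11, 14, 15)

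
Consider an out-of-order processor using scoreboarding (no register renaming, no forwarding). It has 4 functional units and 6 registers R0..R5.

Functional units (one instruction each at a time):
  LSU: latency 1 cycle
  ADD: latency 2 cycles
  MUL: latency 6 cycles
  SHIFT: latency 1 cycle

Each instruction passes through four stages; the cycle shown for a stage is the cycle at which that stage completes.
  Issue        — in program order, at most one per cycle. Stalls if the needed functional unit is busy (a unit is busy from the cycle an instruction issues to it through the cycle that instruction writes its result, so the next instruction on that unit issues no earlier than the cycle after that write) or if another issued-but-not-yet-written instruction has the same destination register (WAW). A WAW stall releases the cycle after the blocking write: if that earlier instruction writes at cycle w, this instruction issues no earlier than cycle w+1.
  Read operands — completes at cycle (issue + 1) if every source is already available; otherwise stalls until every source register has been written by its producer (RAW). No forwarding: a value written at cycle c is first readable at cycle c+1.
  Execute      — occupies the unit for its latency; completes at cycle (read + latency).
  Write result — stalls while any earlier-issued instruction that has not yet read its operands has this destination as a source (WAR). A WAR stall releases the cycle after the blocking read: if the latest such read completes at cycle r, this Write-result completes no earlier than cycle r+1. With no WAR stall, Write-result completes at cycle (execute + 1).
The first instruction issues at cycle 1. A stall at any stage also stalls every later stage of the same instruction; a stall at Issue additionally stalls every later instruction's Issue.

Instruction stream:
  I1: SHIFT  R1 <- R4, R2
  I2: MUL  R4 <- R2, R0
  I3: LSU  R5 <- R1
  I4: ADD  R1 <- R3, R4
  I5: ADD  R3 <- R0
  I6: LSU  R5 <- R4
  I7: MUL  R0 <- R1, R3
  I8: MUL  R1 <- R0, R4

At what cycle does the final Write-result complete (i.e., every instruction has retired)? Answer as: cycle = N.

cycle = 36

cycle 1: I1→SHIFT
cycle 2: I1 RO, I2→MUL
cycle 3: I1 EX, I2 RO, I3→LSU
cycle 4: I1 WR R1
cycle 5: I3 RO, I4→ADD
cycle 6: I3 EX
cycle 7: I3 WR R5
cycle 9: I2 EX
cycle 10: I2 WR R4
cycle 11: I4 RO
cycle 13: I4 EX
cycle 14: I4 WR R1
cycle 15: I5→ADD
cycle 16: I5 RO, I6→LSU
cycle 17: I6 RO, I7→MUL
cycle 18: I5 EX, I6 EX
cycle 19: I5 WR R3, I6 WR R5
cycle 20: I7 RO
cycle 26: I7 EX
cycle 27: I7 WR R0
cycle 28: I8→MUL
cycle 29: I8 RO
cycle 35: I8 EX
cycle 36: I8 WR R1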